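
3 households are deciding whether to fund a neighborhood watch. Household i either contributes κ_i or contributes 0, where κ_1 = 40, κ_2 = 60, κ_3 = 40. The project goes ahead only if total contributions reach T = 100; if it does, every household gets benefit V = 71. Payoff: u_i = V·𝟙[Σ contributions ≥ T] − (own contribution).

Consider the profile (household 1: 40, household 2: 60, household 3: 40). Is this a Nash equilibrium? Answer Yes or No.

No

Total = 140 ≥ 100: provided.
Household 1 (pledges 40, payoff 31): dropping to 0 → total 100, payoff 71. Profitable deviation.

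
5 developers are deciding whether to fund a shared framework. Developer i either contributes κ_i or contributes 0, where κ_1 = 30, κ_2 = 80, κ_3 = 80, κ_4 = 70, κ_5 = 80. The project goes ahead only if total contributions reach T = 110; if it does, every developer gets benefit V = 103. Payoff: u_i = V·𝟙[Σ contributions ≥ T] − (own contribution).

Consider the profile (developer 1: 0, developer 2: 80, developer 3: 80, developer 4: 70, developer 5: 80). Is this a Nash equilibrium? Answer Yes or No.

No

Total = 310 ≥ 110: provided.
Developer 1 (pledges 0, payoff 103): pledging 30 → total 340, payoff 73. No gain.
Developer 2 (pledges 80, payoff 23): dropping to 0 → total 230, payoff 103. Profitable deviation.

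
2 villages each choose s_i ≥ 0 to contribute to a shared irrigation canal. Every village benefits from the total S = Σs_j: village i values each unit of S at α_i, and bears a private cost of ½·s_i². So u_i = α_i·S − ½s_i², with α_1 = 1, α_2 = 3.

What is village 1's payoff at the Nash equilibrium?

Village i's FOC: ∂u_i/∂s_i = α_i − s_i = 0, so s_i* = α_i.
NE contributions = (1, 3); S = 4.
u_1 = α_1·S − ½·(s_1)² = 1·4 − ½·1² = 3.5.

3.5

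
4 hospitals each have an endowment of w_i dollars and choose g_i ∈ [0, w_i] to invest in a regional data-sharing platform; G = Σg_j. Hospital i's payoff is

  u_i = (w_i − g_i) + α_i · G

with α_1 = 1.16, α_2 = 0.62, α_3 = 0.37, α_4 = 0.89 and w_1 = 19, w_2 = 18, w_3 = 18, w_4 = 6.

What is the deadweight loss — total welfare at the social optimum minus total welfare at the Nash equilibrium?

∂u_i/∂g_i = α_i − 1, so hospital i contributes w_i if α_i > 1, else 0.
α_i > 1 for i ∈ {1}; NE contributions (19, 0, 0, 0), G = 19.
W^NE = Σw_i − G^NE + (Σα_i)·G^NE = 61 + 2.04·19 = 99.76.
Planner: ∂(Σu_j)/∂g_i = Σα_j − 1 = 2.04 > 0, so everyone contributes w_i; G^SO = 61, W^SO = 61 + 2.04·61 = 185.44.
Deadweight loss = 85.68.

85.68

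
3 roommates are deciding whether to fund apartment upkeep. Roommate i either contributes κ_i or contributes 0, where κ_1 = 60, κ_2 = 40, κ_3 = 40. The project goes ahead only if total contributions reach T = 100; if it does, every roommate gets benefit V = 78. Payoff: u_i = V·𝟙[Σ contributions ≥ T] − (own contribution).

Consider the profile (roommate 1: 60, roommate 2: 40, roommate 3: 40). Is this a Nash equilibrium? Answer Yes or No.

Total = 140 ≥ 100: provided.
Roommate 1 (pledges 60, payoff 18): dropping to 0 → total 80, payoff 0. No gain.
Roommate 2 (pledges 40, payoff 38): dropping to 0 → total 100, payoff 78. Profitable deviation.

No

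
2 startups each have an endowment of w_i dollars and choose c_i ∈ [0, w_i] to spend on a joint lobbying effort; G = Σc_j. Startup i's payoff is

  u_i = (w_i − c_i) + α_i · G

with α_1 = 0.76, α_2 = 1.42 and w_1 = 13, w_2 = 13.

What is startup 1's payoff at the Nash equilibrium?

∂u_i/∂c_i = α_i − 1, so startup i contributes w_i if α_i > 1, else 0.
α_i > 1 for i ∈ {2}; NE contributions (0, 13), G = 13.
u_1 = (13 − 0) + 0.76·13 = 22.88.

22.88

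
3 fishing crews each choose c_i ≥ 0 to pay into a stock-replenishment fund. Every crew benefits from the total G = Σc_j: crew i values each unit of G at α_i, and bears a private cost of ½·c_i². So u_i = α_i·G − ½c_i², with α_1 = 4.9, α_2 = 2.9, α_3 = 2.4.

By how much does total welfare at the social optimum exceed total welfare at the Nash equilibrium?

Crew i's FOC: ∂u_i/∂c_i = α_i − c_i = 0, so c_i* = α_i.
NE contributions = (4.9, 2.9, 2.4); G = 10.2.
W^NE = (Σα)·G − ½Σα_i² = 10.2² − ½·38.18 = 84.95.
Planner sets c_i = Σα_j = 10.2 for every i, so G^SO = 3·10.2 = 30.6.
W^SO = (Σα)·G^SO − ½·3·(Σα)² = (3/2)·10.2² = 156.06.
Deadweight loss = W^SO − W^NE = 71.11.

71.11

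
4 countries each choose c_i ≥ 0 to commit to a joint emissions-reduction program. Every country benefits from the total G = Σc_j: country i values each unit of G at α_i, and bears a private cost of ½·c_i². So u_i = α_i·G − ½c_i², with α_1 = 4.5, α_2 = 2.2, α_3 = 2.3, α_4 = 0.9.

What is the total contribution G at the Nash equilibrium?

9.9

Country i's FOC: ∂u_i/∂c_i = α_i − c_i = 0, so c_i* = α_i.
NE contributions = (4.5, 2.2, 2.3, 0.9); G = 9.9.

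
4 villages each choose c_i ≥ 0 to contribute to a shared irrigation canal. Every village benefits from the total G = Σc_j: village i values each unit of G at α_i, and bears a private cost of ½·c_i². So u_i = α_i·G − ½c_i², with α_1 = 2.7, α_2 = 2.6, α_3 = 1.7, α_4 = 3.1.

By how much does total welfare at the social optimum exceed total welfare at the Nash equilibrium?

Village i's FOC: ∂u_i/∂c_i = α_i − c_i = 0, so c_i* = α_i.
NE contributions = (2.7, 2.6, 1.7, 3.1); G = 10.1.
W^NE = (Σα)·G − ½Σα_i² = 10.1² − ½·26.55 = 88.735.
Planner sets c_i = Σα_j = 10.1 for every i, so G^SO = 4·10.1 = 40.4.
W^SO = (Σα)·G^SO − ½·4·(Σα)² = (4/2)·10.1² = 204.02.
Deadweight loss = W^SO − W^NE = 115.285.

115.285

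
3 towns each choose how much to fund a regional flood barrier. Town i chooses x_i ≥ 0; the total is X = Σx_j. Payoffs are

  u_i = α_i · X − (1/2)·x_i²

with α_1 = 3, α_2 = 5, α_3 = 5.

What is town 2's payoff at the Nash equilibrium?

52.5

Town i's FOC: ∂u_i/∂x_i = α_i − x_i = 0, so x_i* = α_i.
NE contributions = (3, 5, 5); X = 13.
u_2 = α_2·X − ½·(x_2)² = 5·13 − ½·5² = 52.5.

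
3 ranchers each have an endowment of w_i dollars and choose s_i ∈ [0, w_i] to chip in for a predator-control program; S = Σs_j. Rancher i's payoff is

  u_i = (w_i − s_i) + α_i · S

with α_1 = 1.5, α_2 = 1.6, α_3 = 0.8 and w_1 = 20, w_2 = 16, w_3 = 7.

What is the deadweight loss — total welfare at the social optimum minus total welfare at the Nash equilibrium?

∂u_i/∂s_i = α_i − 1, so rancher i contributes w_i if α_i > 1, else 0.
α_i > 1 for i ∈ {1, 2}; NE contributions (20, 16, 0), S = 36.
W^NE = Σw_i − S^NE + (Σα_i)·S^NE = 43 + 2.9·36 = 147.4.
Planner: ∂(Σu_j)/∂s_i = Σα_j − 1 = 2.9 > 0, so everyone contributes w_i; S^SO = 43, W^SO = 43 + 2.9·43 = 167.7.
Deadweight loss = 20.3.

20.3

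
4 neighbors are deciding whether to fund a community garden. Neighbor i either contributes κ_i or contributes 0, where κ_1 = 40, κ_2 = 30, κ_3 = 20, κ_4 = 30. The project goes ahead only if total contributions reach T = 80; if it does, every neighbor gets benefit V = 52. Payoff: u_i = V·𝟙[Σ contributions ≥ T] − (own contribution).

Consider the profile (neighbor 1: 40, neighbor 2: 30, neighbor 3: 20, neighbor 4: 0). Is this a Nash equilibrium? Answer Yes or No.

Yes

Total = 90 ≥ 80: provided.
Neighbor 1 (pledges 40, payoff 12): dropping to 0 → total 50, payoff 0. No gain.
Neighbor 2 (pledges 30, payoff 22): dropping to 0 → total 60, payoff 0. No gain.
Neighbor 3 (pledges 20, payoff 32): dropping to 0 → total 70, payoff 0. No gain.
Neighbor 4 (pledges 0, payoff 52): pledging 30 → total 120, payoff 22. No gain.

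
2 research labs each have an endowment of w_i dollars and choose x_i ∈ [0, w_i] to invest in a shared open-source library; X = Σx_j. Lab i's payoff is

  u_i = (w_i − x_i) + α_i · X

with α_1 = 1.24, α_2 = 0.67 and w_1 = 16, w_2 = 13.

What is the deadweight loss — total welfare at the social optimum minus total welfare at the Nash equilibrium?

∂u_i/∂x_i = α_i − 1, so lab i contributes w_i if α_i > 1, else 0.
α_i > 1 for i ∈ {1}; NE contributions (16, 0), X = 16.
W^NE = Σw_i − X^NE + (Σα_i)·X^NE = 29 + 0.91·16 = 43.56.
Planner: ∂(Σu_j)/∂x_i = Σα_j − 1 = 0.91 > 0, so everyone contributes w_i; X^SO = 29, W^SO = 29 + 0.91·29 = 55.39.
Deadweight loss = 11.83.

11.83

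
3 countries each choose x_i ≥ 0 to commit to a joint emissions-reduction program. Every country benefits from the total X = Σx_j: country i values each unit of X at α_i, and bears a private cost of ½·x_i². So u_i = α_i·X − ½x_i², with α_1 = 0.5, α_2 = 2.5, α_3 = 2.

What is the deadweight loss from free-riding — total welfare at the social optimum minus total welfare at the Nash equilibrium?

Country i's FOC: ∂u_i/∂x_i = α_i − x_i = 0, so x_i* = α_i.
NE contributions = (0.5, 2.5, 2); X = 5.
W^NE = (Σα)·X − ½Σα_i² = 5² − ½·10.5 = 19.75.
Planner sets x_i = Σα_j = 5 for every i, so X^SO = 3·5 = 15.
W^SO = (Σα)·X^SO − ½·3·(Σα)² = (3/2)·5² = 37.5.
Deadweight loss = W^SO − W^NE = 17.75.

17.75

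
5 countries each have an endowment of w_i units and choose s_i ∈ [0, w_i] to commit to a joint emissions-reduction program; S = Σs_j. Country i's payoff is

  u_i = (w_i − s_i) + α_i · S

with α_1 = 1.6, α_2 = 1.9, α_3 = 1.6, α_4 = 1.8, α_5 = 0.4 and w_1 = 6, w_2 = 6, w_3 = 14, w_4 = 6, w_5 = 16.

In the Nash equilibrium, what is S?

32

∂u_i/∂s_i = α_i − 1, so country i contributes w_i if α_i > 1, else 0.
α_i > 1 for i ∈ {1, 2, 3, 4}; NE contributions (6, 6, 14, 6, 0), S = 32.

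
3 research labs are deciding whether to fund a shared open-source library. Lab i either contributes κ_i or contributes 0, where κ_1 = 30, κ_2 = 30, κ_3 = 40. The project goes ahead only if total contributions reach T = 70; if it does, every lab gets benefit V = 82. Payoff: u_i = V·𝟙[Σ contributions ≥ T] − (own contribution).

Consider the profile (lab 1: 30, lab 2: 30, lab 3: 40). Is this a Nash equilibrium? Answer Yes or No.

Total = 100 ≥ 70: provided.
Lab 1 (pledges 30, payoff 52): dropping to 0 → total 70, payoff 82. Profitable deviation.

No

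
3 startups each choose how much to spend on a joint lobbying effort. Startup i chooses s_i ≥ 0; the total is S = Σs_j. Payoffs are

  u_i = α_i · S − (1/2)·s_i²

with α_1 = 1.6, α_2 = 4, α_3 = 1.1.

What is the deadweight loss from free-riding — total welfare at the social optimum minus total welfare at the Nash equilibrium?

32.33

Startup i's FOC: ∂u_i/∂s_i = α_i − s_i = 0, so s_i* = α_i.
NE contributions = (1.6, 4, 1.1); S = 6.7.
W^NE = (Σα)·S − ½Σα_i² = 6.7² − ½·19.77 = 35.005.
Planner sets s_i = Σα_j = 6.7 for every i, so S^SO = 3·6.7 = 20.1.
W^SO = (Σα)·S^SO − ½·3·(Σα)² = (3/2)·6.7² = 67.335.
Deadweight loss = W^SO − W^NE = 32.33.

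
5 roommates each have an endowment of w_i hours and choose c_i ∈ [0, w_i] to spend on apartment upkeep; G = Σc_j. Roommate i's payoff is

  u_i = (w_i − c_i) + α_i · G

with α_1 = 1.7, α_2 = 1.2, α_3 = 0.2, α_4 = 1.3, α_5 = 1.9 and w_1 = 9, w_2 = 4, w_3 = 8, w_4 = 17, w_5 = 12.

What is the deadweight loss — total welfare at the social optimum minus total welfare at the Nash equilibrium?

42.4

∂u_i/∂c_i = α_i − 1, so roommate i contributes w_i if α_i > 1, else 0.
α_i > 1 for i ∈ {1, 2, 4, 5}; NE contributions (9, 4, 0, 17, 12), G = 42.
W^NE = Σw_i − G^NE + (Σα_i)·G^NE = 50 + 5.3·42 = 272.6.
Planner: ∂(Σu_j)/∂c_i = Σα_j − 1 = 5.3 > 0, so everyone contributes w_i; G^SO = 50, W^SO = 50 + 5.3·50 = 315.
Deadweight loss = 42.4.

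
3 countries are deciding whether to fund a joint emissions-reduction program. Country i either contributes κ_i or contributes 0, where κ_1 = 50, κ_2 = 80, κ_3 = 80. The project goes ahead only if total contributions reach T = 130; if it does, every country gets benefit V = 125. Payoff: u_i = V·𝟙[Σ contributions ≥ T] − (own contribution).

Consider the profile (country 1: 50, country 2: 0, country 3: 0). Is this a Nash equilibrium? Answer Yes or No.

Total = 50 < 130: not provided.
Country 1 (pledges 50, payoff -50): dropping to 0 → total 0, payoff 0. Profitable deviation.

No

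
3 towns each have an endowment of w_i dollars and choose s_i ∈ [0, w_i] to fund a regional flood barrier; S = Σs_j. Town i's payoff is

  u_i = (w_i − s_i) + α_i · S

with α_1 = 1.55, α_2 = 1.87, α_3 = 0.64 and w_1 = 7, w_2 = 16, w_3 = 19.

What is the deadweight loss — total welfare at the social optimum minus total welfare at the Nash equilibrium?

∂u_i/∂s_i = α_i − 1, so town i contributes w_i if α_i > 1, else 0.
α_i > 1 for i ∈ {1, 2}; NE contributions (7, 16, 0), S = 23.
W^NE = Σw_i − S^NE + (Σα_i)·S^NE = 42 + 3.06·23 = 112.38.
Planner: ∂(Σu_j)/∂s_i = Σα_j − 1 = 3.06 > 0, so everyone contributes w_i; S^SO = 42, W^SO = 42 + 3.06·42 = 170.52.
Deadweight loss = 58.14.

58.14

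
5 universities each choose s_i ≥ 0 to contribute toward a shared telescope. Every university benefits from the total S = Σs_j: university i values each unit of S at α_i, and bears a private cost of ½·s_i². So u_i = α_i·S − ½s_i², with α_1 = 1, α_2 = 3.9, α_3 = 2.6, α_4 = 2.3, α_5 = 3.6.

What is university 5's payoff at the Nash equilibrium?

41.76

University i's FOC: ∂u_i/∂s_i = α_i − s_i = 0, so s_i* = α_i.
NE contributions = (1, 3.9, 2.6, 2.3, 3.6); S = 13.4.
u_5 = α_5·S − ½·(s_5)² = 3.6·13.4 − ½·3.6² = 41.76.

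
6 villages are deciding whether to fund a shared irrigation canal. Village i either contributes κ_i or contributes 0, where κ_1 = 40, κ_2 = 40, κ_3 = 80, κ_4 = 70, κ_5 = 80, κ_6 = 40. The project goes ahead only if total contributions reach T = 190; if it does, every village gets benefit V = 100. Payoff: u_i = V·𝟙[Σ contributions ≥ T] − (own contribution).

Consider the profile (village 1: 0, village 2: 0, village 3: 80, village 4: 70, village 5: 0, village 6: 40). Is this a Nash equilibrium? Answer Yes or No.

Total = 190 ≥ 190: provided.
Village 1 (pledges 0, payoff 100): pledging 40 → total 230, payoff 60. No gain.
Village 2 (pledges 0, payoff 100): pledging 40 → total 230, payoff 60. No gain.
Village 3 (pledges 80, payoff 20): dropping to 0 → total 110, payoff 0. No gain.
Village 4 (pledges 70, payoff 30): dropping to 0 → total 120, payoff 0. No gain.
Village 5 (pledges 0, payoff 100): pledging 80 → total 270, payoff 20. No gain.
Village 6 (pledges 40, payoff 60): dropping to 0 → total 150, payoff 0. No gain.

Yes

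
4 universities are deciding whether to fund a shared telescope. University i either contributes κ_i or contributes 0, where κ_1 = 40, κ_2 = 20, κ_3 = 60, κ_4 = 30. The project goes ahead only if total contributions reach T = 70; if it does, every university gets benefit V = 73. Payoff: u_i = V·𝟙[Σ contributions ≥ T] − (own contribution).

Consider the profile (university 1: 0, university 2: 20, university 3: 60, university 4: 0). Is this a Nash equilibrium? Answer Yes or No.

Yes

Total = 80 ≥ 70: provided.
University 1 (pledges 0, payoff 73): pledging 40 → total 120, payoff 33. No gain.
University 2 (pledges 20, payoff 53): dropping to 0 → total 60, payoff 0. No gain.
University 3 (pledges 60, payoff 13): dropping to 0 → total 20, payoff 0. No gain.
University 4 (pledges 0, payoff 73): pledging 30 → total 110, payoff 43. No gain.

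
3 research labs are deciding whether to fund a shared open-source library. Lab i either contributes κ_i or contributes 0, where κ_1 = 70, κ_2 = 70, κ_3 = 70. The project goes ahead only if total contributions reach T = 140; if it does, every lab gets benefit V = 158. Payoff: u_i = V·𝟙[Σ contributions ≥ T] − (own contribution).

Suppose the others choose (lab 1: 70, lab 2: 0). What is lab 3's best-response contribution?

70

Others' total = 70. Contributing 70 brings total to 140 ≥ 140: gain V − κ_3 = 88.
Best response: 70.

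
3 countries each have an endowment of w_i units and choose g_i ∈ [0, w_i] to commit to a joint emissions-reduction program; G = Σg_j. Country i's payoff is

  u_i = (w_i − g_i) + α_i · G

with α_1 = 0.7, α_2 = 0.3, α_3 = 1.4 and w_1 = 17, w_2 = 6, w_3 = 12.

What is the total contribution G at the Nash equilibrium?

∂u_i/∂g_i = α_i − 1, so country i contributes w_i if α_i > 1, else 0.
α_i > 1 for i ∈ {3}; NE contributions (0, 0, 12), G = 12.

12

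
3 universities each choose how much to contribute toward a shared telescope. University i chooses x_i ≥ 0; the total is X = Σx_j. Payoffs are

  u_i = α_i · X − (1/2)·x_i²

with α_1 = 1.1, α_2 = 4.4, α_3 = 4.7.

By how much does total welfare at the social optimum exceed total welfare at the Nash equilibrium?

University i's FOC: ∂u_i/∂x_i = α_i − x_i = 0, so x_i* = α_i.
NE contributions = (1.1, 4.4, 4.7); X = 10.2.
W^NE = (Σα)·X − ½Σα_i² = 10.2² − ½·42.66 = 82.71.
Planner sets x_i = Σα_j = 10.2 for every i, so X^SO = 3·10.2 = 30.6.
W^SO = (Σα)·X^SO − ½·3·(Σα)² = (3/2)·10.2² = 156.06.
Deadweight loss = W^SO − W^NE = 73.35.

73.35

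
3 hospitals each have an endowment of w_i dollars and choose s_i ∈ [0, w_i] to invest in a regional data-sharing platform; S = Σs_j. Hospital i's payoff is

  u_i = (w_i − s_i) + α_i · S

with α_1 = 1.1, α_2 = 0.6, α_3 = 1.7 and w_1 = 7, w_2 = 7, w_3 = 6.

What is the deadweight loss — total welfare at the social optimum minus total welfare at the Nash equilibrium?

16.8

∂u_i/∂s_i = α_i − 1, so hospital i contributes w_i if α_i > 1, else 0.
α_i > 1 for i ∈ {1, 3}; NE contributions (7, 0, 6), S = 13.
W^NE = Σw_i − S^NE + (Σα_i)·S^NE = 20 + 2.4·13 = 51.2.
Planner: ∂(Σu_j)/∂s_i = Σα_j − 1 = 2.4 > 0, so everyone contributes w_i; S^SO = 20, W^SO = 20 + 2.4·20 = 68.
Deadweight loss = 16.8.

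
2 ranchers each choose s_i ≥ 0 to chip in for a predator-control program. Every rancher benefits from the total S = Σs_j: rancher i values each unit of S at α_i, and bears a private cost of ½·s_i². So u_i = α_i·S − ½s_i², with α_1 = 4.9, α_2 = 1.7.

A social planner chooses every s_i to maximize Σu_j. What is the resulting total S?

Planner FOC: ∂(Σu_j)/∂s_i = (Σα_j) − s_i = 0, so s_i^SO = Σα_j = 6.6 for every i; S^SO = 13.2.

13.2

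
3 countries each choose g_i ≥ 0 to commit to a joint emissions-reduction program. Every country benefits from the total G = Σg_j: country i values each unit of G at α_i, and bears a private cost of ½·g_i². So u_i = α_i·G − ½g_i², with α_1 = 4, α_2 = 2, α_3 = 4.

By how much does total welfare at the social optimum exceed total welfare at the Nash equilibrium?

Country i's FOC: ∂u_i/∂g_i = α_i − g_i = 0, so g_i* = α_i.
NE contributions = (4, 2, 4); G = 10.
W^NE = (Σα)·G − ½Σα_i² = 10² − ½·36 = 82.
Planner sets g_i = Σα_j = 10 for every i, so G^SO = 3·10 = 30.
W^SO = (Σα)·G^SO − ½·3·(Σα)² = (3/2)·10² = 150.
Deadweight loss = W^SO − W^NE = 68.

68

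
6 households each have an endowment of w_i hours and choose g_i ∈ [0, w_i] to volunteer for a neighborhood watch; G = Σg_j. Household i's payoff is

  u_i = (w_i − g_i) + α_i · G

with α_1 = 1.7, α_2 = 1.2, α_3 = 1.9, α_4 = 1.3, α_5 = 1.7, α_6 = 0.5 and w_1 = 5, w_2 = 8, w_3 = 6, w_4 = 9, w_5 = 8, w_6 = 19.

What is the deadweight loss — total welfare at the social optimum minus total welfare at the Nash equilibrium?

∂u_i/∂g_i = α_i − 1, so household i contributes w_i if α_i > 1, else 0.
α_i > 1 for i ∈ {1, 2, 3, 4, 5}; NE contributions (5, 8, 6, 9, 8, 0), G = 36.
W^NE = Σw_i − G^NE + (Σα_i)·G^NE = 55 + 7.3·36 = 317.8.
Planner: ∂(Σu_j)/∂g_i = Σα_j − 1 = 7.3 > 0, so everyone contributes w_i; G^SO = 55, W^SO = 55 + 7.3·55 = 456.5.
Deadweight loss = 138.7.

138.7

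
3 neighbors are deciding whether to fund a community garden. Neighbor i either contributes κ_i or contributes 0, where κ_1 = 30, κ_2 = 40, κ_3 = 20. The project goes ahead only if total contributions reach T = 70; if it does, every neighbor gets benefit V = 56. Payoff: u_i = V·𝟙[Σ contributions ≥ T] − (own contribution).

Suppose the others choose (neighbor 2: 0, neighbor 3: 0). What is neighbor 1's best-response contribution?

0

Others' total = 0. Even contributing 30 gives 30 < 70: no benefit either way.
Best response: 0.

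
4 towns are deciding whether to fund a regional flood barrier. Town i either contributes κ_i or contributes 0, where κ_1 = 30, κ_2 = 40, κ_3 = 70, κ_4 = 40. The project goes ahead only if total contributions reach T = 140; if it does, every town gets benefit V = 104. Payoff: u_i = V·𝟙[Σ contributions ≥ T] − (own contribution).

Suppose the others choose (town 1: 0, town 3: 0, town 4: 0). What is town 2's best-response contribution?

0

Others' total = 0. Even contributing 40 gives 40 < 140: no benefit either way.
Best response: 0.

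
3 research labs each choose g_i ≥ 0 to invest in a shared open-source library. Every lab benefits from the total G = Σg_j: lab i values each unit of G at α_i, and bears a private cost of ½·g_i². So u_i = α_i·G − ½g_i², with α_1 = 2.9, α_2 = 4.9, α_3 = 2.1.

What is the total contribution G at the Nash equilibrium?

9.9

Lab i's FOC: ∂u_i/∂g_i = α_i − g_i = 0, so g_i* = α_i.
NE contributions = (2.9, 4.9, 2.1); G = 9.9.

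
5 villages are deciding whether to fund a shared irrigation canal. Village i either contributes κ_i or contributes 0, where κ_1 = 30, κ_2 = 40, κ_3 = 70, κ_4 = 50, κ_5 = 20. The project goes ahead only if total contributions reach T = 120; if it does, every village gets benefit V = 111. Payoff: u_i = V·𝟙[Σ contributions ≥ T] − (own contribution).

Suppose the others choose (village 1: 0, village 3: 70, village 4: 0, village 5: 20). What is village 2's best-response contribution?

Others' total = 90. Contributing 40 brings total to 130 ≥ 120: gain V − κ_2 = 71.
Best response: 40.

40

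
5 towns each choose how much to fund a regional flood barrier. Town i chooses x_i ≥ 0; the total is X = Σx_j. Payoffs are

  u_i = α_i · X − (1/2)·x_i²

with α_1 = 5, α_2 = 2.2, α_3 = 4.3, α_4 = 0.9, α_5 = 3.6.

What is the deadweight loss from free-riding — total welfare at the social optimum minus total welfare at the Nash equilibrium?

Town i's FOC: ∂u_i/∂x_i = α_i − x_i = 0, so x_i* = α_i.
NE contributions = (5, 2.2, 4.3, 0.9, 3.6); X = 16.
W^NE = (Σα)·X − ½Σα_i² = 16² − ½·62.1 = 224.95.
Planner sets x_i = Σα_j = 16 for every i, so X^SO = 5·16 = 80.
W^SO = (Σα)·X^SO − ½·5·(Σα)² = (5/2)·16² = 640.
Deadweight loss = W^SO − W^NE = 415.05.

415.05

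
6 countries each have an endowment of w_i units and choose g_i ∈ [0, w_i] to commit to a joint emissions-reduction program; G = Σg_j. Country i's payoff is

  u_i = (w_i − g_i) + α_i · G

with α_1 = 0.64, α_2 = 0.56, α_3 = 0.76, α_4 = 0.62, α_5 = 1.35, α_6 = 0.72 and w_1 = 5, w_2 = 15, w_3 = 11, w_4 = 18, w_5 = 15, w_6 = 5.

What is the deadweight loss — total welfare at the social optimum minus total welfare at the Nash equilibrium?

197.1

∂u_i/∂g_i = α_i − 1, so country i contributes w_i if α_i > 1, else 0.
α_i > 1 for i ∈ {5}; NE contributions (0, 0, 0, 0, 15, 0), G = 15.
W^NE = Σw_i − G^NE + (Σα_i)·G^NE = 69 + 3.65·15 = 123.75.
Planner: ∂(Σu_j)/∂g_i = Σα_j − 1 = 3.65 > 0, so everyone contributes w_i; G^SO = 69, W^SO = 69 + 3.65·69 = 320.85.
Deadweight loss = 197.1.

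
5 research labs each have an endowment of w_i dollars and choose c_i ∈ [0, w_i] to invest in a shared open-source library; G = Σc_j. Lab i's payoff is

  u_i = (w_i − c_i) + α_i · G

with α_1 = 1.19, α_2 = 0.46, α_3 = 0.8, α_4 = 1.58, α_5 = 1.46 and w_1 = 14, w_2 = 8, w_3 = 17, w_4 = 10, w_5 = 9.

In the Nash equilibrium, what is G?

∂u_i/∂c_i = α_i − 1, so lab i contributes w_i if α_i > 1, else 0.
α_i > 1 for i ∈ {1, 4, 5}; NE contributions (14, 0, 0, 10, 9), G = 33.

33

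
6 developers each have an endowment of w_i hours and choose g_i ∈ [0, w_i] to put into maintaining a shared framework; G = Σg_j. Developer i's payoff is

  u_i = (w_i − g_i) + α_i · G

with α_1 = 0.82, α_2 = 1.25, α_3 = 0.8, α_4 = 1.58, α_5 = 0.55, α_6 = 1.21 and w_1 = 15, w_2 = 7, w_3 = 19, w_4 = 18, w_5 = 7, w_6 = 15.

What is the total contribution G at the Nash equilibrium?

40

∂u_i/∂g_i = α_i − 1, so developer i contributes w_i if α_i > 1, else 0.
α_i > 1 for i ∈ {2, 4, 6}; NE contributions (0, 7, 0, 18, 0, 15), G = 40.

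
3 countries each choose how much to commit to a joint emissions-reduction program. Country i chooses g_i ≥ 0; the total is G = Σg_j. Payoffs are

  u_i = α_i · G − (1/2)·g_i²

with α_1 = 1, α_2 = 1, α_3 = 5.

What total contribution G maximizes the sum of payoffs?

Planner FOC: ∂(Σu_j)/∂g_i = (Σα_j) − g_i = 0, so g_i^SO = Σα_j = 7 for every i; G^SO = 21.

21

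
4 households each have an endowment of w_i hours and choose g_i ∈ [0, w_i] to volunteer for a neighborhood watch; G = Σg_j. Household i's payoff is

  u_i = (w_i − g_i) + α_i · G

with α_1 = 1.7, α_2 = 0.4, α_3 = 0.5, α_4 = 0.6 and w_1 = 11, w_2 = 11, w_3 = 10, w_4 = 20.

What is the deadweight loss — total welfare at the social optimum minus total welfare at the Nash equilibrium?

∂u_i/∂g_i = α_i − 1, so household i contributes w_i if α_i > 1, else 0.
α_i > 1 for i ∈ {1}; NE contributions (11, 0, 0, 0), G = 11.
W^NE = Σw_i − G^NE + (Σα_i)·G^NE = 52 + 2.2·11 = 76.2.
Planner: ∂(Σu_j)/∂g_i = Σα_j − 1 = 2.2 > 0, so everyone contributes w_i; G^SO = 52, W^SO = 52 + 2.2·52 = 166.4.
Deadweight loss = 90.2.

90.2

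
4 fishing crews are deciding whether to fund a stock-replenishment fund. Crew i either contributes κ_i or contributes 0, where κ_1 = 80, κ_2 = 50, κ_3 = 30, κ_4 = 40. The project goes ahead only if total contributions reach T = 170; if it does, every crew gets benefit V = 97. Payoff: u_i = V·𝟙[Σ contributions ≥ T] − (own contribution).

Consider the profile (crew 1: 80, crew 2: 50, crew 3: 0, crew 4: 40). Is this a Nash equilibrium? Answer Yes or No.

Yes

Total = 170 ≥ 170: provided.
Crew 1 (pledges 80, payoff 17): dropping to 0 → total 90, payoff 0. No gain.
Crew 2 (pledges 50, payoff 47): dropping to 0 → total 120, payoff 0. No gain.
Crew 3 (pledges 0, payoff 97): pledging 30 → total 200, payoff 67. No gain.
Crew 4 (pledges 40, payoff 57): dropping to 0 → total 130, payoff 0. No gain.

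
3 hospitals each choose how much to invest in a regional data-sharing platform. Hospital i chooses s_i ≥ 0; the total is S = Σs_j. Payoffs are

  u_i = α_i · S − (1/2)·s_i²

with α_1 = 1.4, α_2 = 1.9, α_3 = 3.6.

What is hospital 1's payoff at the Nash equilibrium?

Hospital i's FOC: ∂u_i/∂s_i = α_i − s_i = 0, so s_i* = α_i.
NE contributions = (1.4, 1.9, 3.6); S = 6.9.
u_1 = α_1·S − ½·(s_1)² = 1.4·6.9 − ½·1.4² = 8.68.

8.68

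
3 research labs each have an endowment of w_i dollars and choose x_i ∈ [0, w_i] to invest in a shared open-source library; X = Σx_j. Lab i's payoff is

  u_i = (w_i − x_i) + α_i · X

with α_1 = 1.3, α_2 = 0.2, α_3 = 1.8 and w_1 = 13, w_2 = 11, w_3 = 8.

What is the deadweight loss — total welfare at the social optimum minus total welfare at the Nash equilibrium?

∂u_i/∂x_i = α_i − 1, so lab i contributes w_i if α_i > 1, else 0.
α_i > 1 for i ∈ {1, 3}; NE contributions (13, 0, 8), X = 21.
W^NE = Σw_i − X^NE + (Σα_i)·X^NE = 32 + 2.3·21 = 80.3.
Planner: ∂(Σu_j)/∂x_i = Σα_j − 1 = 2.3 > 0, so everyone contributes w_i; X^SO = 32, W^SO = 32 + 2.3·32 = 105.6.
Deadweight loss = 25.3.

25.3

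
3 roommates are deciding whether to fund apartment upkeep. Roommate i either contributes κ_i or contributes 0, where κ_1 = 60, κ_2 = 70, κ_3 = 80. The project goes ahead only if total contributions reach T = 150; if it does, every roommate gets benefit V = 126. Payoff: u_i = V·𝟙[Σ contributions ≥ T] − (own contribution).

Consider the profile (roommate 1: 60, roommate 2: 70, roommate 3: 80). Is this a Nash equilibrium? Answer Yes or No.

Total = 210 ≥ 150: provided.
Roommate 1 (pledges 60, payoff 66): dropping to 0 → total 150, payoff 126. Profitable deviation.

No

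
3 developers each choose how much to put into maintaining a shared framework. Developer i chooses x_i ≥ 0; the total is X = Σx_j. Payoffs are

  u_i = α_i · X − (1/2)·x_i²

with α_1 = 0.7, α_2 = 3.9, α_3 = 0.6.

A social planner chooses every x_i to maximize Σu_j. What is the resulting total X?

Planner FOC: ∂(Σu_j)/∂x_i = (Σα_j) − x_i = 0, so x_i^SO = Σα_j = 5.2 for every i; X^SO = 15.6.

15.6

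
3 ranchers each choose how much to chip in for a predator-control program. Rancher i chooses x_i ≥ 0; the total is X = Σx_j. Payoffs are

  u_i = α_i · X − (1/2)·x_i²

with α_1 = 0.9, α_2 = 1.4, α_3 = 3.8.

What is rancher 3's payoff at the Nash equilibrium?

15.96

Rancher i's FOC: ∂u_i/∂x_i = α_i − x_i = 0, so x_i* = α_i.
NE contributions = (0.9, 1.4, 3.8); X = 6.1.
u_3 = α_3·X − ½·(x_3)² = 3.8·6.1 − ½·3.8² = 15.96.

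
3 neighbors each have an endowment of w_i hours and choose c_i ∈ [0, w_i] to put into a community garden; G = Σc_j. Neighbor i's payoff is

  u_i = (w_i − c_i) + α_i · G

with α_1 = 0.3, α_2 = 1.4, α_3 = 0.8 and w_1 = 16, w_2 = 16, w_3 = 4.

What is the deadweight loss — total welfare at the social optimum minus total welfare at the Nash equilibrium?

30

∂u_i/∂c_i = α_i − 1, so neighbor i contributes w_i if α_i > 1, else 0.
α_i > 1 for i ∈ {2}; NE contributions (0, 16, 0), G = 16.
W^NE = Σw_i − G^NE + (Σα_i)·G^NE = 36 + 1.5·16 = 60.
Planner: ∂(Σu_j)/∂c_i = Σα_j − 1 = 1.5 > 0, so everyone contributes w_i; G^SO = 36, W^SO = 36 + 1.5·36 = 90.
Deadweight loss = 30.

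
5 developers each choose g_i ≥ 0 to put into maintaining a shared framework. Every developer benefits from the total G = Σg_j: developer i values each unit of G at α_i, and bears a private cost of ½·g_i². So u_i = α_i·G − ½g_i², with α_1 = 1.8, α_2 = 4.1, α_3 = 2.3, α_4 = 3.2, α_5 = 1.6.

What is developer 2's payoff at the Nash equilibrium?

44.895

Developer i's FOC: ∂u_i/∂g_i = α_i − g_i = 0, so g_i* = α_i.
NE contributions = (1.8, 4.1, 2.3, 3.2, 1.6); G = 13.
u_2 = α_2·G − ½·(g_2)² = 4.1·13 − ½·4.1² = 44.895.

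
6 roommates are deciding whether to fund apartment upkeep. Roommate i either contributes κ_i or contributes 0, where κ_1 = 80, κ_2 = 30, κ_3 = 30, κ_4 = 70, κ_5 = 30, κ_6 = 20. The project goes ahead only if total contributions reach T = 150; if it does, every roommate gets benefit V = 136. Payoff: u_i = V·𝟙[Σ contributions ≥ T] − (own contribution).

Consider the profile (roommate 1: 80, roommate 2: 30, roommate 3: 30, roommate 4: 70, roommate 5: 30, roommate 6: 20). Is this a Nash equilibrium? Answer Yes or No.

No

Total = 260 ≥ 150: provided.
Roommate 1 (pledges 80, payoff 56): dropping to 0 → total 180, payoff 136. Profitable deviation.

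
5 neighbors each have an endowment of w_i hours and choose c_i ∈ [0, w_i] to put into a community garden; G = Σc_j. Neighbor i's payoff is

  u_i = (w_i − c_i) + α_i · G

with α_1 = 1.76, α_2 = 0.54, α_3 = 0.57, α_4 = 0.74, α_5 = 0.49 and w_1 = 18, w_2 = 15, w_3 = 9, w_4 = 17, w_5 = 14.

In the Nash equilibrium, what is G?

∂u_i/∂c_i = α_i − 1, so neighbor i contributes w_i if α_i > 1, else 0.
α_i > 1 for i ∈ {1}; NE contributions (18, 0, 0, 0, 0), G = 18.

18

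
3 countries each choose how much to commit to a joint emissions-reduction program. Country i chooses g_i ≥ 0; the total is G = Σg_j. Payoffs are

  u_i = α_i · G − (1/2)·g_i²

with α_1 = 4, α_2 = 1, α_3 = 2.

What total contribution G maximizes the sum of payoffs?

21

Planner FOC: ∂(Σu_j)/∂g_i = (Σα_j) − g_i = 0, so g_i^SO = Σα_j = 7 for every i; G^SO = 21.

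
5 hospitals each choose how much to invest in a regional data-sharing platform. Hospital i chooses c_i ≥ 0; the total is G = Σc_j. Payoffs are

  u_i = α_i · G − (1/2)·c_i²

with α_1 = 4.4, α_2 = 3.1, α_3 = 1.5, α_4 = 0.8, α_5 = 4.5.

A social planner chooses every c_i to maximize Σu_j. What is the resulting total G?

71.5

Planner FOC: ∂(Σu_j)/∂c_i = (Σα_j) − c_i = 0, so c_i^SO = Σα_j = 14.3 for every i; G^SO = 71.5.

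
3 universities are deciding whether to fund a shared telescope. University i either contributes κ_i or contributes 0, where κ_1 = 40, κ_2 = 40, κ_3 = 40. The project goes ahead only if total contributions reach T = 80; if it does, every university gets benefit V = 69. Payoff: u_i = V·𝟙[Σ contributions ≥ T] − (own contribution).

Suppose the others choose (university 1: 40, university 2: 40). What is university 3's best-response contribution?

0

Others' total = 80 ≥ 80; contributing adds cost 40 for no extra benefit.
Best response: 0.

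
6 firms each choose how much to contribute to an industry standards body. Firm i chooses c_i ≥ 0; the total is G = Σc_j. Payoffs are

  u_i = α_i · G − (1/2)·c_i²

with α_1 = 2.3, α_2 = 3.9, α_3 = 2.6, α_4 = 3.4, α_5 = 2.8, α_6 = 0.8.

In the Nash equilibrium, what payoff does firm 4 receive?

Firm i's FOC: ∂u_i/∂c_i = α_i − c_i = 0, so c_i* = α_i.
NE contributions = (2.3, 3.9, 2.6, 3.4, 2.8, 0.8); G = 15.8.
u_4 = α_4·G − ½·(c_4)² = 3.4·15.8 − ½·3.4² = 47.94.

47.94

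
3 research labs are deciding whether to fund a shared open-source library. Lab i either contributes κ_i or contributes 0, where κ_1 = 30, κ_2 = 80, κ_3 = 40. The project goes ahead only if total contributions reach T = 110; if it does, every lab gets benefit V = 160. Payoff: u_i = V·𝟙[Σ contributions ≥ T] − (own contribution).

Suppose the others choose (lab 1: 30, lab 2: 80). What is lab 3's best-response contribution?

Others' total = 110 ≥ 110; contributing adds cost 40 for no extra benefit.
Best response: 0.

0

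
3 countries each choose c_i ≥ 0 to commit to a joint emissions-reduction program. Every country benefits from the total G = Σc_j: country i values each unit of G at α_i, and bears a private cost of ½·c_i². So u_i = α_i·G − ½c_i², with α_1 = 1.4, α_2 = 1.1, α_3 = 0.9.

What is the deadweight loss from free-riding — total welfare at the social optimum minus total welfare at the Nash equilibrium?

Country i's FOC: ∂u_i/∂c_i = α_i − c_i = 0, so c_i* = α_i.
NE contributions = (1.4, 1.1, 0.9); G = 3.4.
W^NE = (Σα)·G − ½Σα_i² = 3.4² − ½·3.98 = 9.57.
Planner sets c_i = Σα_j = 3.4 for every i, so G^SO = 3·3.4 = 10.2.
W^SO = (Σα)·G^SO − ½·3·(Σα)² = (3/2)·3.4² = 17.34.
Deadweight loss = W^SO − W^NE = 7.77.

7.77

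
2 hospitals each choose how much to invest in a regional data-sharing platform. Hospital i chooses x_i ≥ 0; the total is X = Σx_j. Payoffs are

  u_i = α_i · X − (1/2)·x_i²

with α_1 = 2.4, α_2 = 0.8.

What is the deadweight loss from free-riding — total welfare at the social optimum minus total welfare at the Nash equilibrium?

3.2

Hospital i's FOC: ∂u_i/∂x_i = α_i − x_i = 0, so x_i* = α_i.
NE contributions = (2.4, 0.8); X = 3.2.
W^NE = (Σα)·X − ½Σα_i² = 3.2² − ½·6.4 = 7.04.
Planner sets x_i = Σα_j = 3.2 for every i, so X^SO = 2·3.2 = 6.4.
W^SO = (Σα)·X^SO − ½·2·(Σα)² = (2/2)·3.2² = 10.24.
Deadweight loss = W^SO − W^NE = 3.2.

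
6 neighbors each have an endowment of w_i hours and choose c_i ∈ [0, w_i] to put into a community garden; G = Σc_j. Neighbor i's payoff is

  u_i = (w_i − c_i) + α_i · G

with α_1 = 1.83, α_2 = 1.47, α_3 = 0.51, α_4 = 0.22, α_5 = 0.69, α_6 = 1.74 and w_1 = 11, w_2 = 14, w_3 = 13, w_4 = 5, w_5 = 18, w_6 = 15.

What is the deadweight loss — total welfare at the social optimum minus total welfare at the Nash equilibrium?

196.56

∂u_i/∂c_i = α_i − 1, so neighbor i contributes w_i if α_i > 1, else 0.
α_i > 1 for i ∈ {1, 2, 6}; NE contributions (11, 14, 0, 0, 0, 15), G = 40.
W^NE = Σw_i − G^NE + (Σα_i)·G^NE = 76 + 5.46·40 = 294.4.
Planner: ∂(Σu_j)/∂c_i = Σα_j − 1 = 5.46 > 0, so everyone contributes w_i; G^SO = 76, W^SO = 76 + 5.46·76 = 490.96.
Deadweight loss = 196.56.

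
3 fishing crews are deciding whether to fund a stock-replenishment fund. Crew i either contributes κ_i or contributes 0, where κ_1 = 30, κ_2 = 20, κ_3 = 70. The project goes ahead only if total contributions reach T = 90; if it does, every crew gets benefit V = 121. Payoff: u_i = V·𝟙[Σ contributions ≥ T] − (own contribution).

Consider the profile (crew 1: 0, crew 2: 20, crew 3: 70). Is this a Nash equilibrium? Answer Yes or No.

Total = 90 ≥ 90: provided.
Crew 1 (pledges 0, payoff 121): pledging 30 → total 120, payoff 91. No gain.
Crew 2 (pledges 20, payoff 101): dropping to 0 → total 70, payoff 0. No gain.
Crew 3 (pledges 70, payoff 51): dropping to 0 → total 20, payoff 0. No gain.

Yes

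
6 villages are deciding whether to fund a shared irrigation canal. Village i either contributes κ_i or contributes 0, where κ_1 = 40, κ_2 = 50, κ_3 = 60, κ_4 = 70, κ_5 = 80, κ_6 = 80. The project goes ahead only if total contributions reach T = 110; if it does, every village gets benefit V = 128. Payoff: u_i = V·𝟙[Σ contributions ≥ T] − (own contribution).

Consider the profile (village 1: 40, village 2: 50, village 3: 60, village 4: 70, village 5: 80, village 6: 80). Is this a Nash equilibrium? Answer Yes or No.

No

Total = 380 ≥ 110: provided.
Village 1 (pledges 40, payoff 88): dropping to 0 → total 340, payoff 128. Profitable deviation.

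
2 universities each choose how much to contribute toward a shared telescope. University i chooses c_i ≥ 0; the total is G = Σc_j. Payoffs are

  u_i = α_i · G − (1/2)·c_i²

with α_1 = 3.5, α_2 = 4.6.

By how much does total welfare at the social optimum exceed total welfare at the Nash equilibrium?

University i's FOC: ∂u_i/∂c_i = α_i − c_i = 0, so c_i* = α_i.
NE contributions = (3.5, 4.6); G = 8.1.
W^NE = (Σα)·G − ½Σα_i² = 8.1² − ½·33.41 = 48.905.
Planner sets c_i = Σα_j = 8.1 for every i, so G^SO = 2·8.1 = 16.2.
W^SO = (Σα)·G^SO − ½·2·(Σα)² = (2/2)·8.1² = 65.61.
Deadweight loss = W^SO − W^NE = 16.705.

16.705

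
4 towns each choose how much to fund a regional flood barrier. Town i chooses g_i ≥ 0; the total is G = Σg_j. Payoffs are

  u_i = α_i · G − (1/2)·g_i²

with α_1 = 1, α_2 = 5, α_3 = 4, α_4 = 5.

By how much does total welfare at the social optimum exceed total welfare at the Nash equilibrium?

Town i's FOC: ∂u_i/∂g_i = α_i − g_i = 0, so g_i* = α_i.
NE contributions = (1, 5, 4, 5); G = 15.
W^NE = (Σα)·G − ½Σα_i² = 15² − ½·67 = 191.5.
Planner sets g_i = Σα_j = 15 for every i, so G^SO = 4·15 = 60.
W^SO = (Σα)·G^SO − ½·4·(Σα)² = (4/2)·15² = 450.
Deadweight loss = W^SO − W^NE = 258.5.

258.5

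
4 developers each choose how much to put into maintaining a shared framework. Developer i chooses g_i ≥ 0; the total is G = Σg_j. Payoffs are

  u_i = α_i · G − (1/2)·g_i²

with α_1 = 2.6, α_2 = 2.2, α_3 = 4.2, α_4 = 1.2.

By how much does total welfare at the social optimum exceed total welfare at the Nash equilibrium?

119.38

Developer i's FOC: ∂u_i/∂g_i = α_i − g_i = 0, so g_i* = α_i.
NE contributions = (2.6, 2.2, 4.2, 1.2); G = 10.2.
W^NE = (Σα)·G − ½Σα_i² = 10.2² − ½·30.68 = 88.7.
Planner sets g_i = Σα_j = 10.2 for every i, so G^SO = 4·10.2 = 40.8.
W^SO = (Σα)·G^SO − ½·4·(Σα)² = (4/2)·10.2² = 208.08.
Deadweight loss = W^SO − W^NE = 119.38.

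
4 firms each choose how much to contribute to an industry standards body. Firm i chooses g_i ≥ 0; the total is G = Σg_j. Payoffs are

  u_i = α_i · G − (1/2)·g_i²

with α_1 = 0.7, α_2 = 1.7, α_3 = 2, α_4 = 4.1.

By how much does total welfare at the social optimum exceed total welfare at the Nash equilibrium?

Firm i's FOC: ∂u_i/∂g_i = α_i − g_i = 0, so g_i* = α_i.
NE contributions = (0.7, 1.7, 2, 4.1); G = 8.5.
W^NE = (Σα)·G − ½Σα_i² = 8.5² − ½·24.19 = 60.155.
Planner sets g_i = Σα_j = 8.5 for every i, so G^SO = 4·8.5 = 34.
W^SO = (Σα)·G^SO − ½·4·(Σα)² = (4/2)·8.5² = 144.5.
Deadweight loss = W^SO − W^NE = 84.345.

84.345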